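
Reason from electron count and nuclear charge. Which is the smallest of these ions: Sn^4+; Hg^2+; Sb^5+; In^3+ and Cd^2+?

Tabulating Z and e⁻: Sb^5+: 46 e⁻, Z=51, Sn^4+: 46 e⁻, Z=50, In^3+: 46 e⁻, Z=49, Cd^2+: 46 e⁻, Z=48, Hg^2+: 78 e⁻, Z=80. Sb^5+ < Sn^4+ (both 46 e⁻, Z=51>50); Sn^4+ < In^3+ (isoelectronic, higher Z=50 is smaller); In^3+ < Cd^2+ (isoelectronic, higher Z=49 is smaller); Cd^2+ < Hg^2+ (same group, period 5 vs 6).

Sb^5+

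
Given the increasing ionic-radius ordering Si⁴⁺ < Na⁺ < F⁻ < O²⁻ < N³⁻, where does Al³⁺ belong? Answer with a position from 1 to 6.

All of these have 10 electrons (isoelectronic). With the same electron cloud, the ion with the most protons pulls it in tightest. Nuclear charges: Si⁴⁺ (Z=14), Al³⁺ (Z=13), Na⁺ (Z=11), F⁻ (Z=9), O²⁻ (Z=8), N³⁻ (Z=7). Highest Z is smallest.
Putting Al³⁺ in gives Si⁴⁺ < Al³⁺ < Na⁺ < F⁻ < O²⁻ < N³⁻; it lands at slot 2.

2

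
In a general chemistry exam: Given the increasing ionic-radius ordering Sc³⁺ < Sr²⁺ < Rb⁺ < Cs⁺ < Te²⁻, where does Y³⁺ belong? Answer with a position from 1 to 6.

Electron counts and nuclear charges: Sc³⁺ has 18 e⁻ (Z=21), Y³⁺ has 36 e⁻ (Z=39), Sr²⁺ has 36 e⁻ (Z=38), Rb⁺ has 36 e⁻ (Z=37), Cs⁺ has 54 e⁻ (Z=55), Te²⁻ has 54 e⁻ (Z=52). Sc³⁺ < Y³⁺ (same group, 1 shell fewer); Y³⁺ < Sr²⁺ (isoelectronic, higher Z=39 is smaller); Sr²⁺ < Rb⁺ (isoelectronic, higher Z=38 is smaller); Rb⁺ < Cs⁺ (same group, period 5 vs 6); Cs⁺ < Te²⁻ (isoelectronic, higher Z=55 is smaller).
The complete sequence is Sc³⁺ < Y³⁺ < Sr²⁺ < Rb⁺ < Cs⁺ < Te²⁻. Y³⁺ sits at position 2.

2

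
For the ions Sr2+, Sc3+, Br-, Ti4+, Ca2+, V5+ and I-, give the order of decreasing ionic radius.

I- > Br- > Sr2+ > Ca2+ > Sc3+ > Ti4+ > V5+

First list Z and electron count for each: V5+: 18 e⁻, Z=23, Ti4+: 18 e⁻, Z=22, Sc3+: 18 e⁻, Z=21, Ca2+: 18 e⁻, Z=20, Sr2+: 36 e⁻, Z=38, Br-: 36 e⁻, Z=35, I-: 54 e⁻, Z=53. V5+ < Ti4+ (both 18 e⁻, Z=23>22); Ti4+ < Sc3+ (isoelectronic, higher Z=22 is smaller); Sc3+ < Ca2+ (isoelectronic, higher Z=21 is smaller); Ca2+ < Sr2+ (same group, period 4 vs 5); Sr2+ < Br- (both 36 e⁻, Z=38>35); Br- < I- (same group, 1 shell fewer).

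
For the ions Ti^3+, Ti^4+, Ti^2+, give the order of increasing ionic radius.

Ti^4+ < Ti^3+ < Ti^2+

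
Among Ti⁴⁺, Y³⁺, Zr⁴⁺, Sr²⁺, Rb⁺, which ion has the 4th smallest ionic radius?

Work out protons and electrons: Ti⁴⁺ has 18 e⁻ (Z=22), Zr⁴⁺ has 36 e⁻ (Z=40), Y³⁺ has 36 e⁻ (Z=39), Sr²⁺ has 36 e⁻ (Z=38), Rb⁺ has 36 e⁻ (Z=37). Ti⁴⁺ < Zr⁴⁺ (same group, period 4 vs 5); Zr⁴⁺ < Y³⁺ (both 36 e⁻, Z=40>39); Y³⁺ < Sr²⁺ (isoelectronic, higher Z=39 is smaller); Sr²⁺ < Rb⁺ (both 36 e⁻, Z=38>37).
Ordering: Ti⁴⁺ < Zr⁴⁺ < Y³⁺ < Sr²⁺ < Rb⁺. The 4th smallest is Sr²⁺.

Sr²⁺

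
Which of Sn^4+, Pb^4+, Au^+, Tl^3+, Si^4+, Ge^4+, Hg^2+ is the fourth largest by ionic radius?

Pb^4+

Tabulating Z and e⁻: Si^4+ has 10 e⁻ (Z=14), Ge^4+ has 28 e⁻ (Z=32), Sn^4+ has 46 e⁻ (Z=50), Pb^4+ has 78 e⁻ (Z=82), Tl^3+ has 78 e⁻ (Z=81), Hg^2+ has 78 e⁻ (Z=80), Au^+ has 78 e⁻ (Z=79). Si^4+ < Ge^4+ (same group, period 3 vs 4); Ge^4+ < Sn^4+ (same group, 1 shell fewer); Sn^4+ < Pb^4+ (same group, 1 shell fewer); Pb^4+ < Tl^3+ (isoelectronic, higher Z=82 is smaller); Tl^3+ < Hg^2+ (isoelectronic, higher Z=81 is smaller); Hg^2+ < Au^+ (both 78 e⁻, Z=80>79).
That gives Si^4+ < Ge^4+ < Sn^4+ < Pb^4+ < Tl^3+ < Hg^2+ < Au^+. From the largest end, number 4 is Pb^4+.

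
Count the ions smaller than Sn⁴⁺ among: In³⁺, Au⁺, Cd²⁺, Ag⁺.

0

Electron counts and nuclear charges: Sn⁴⁺ (Z=50, 46 e⁻), In³⁺ (Z=49, 46 e⁻), Cd²⁺ (Z=48, 46 e⁻), Ag⁺ (Z=47, 46 e⁻), Au⁺ (Z=79, 78 e⁻). Sn⁴⁺ < In³⁺ (isoelectronic, higher Z=50 is smaller); In³⁺ < Cd²⁺ (both 46 e⁻, Z=49>48); Cd²⁺ < Ag⁺ (isoelectronic, higher Z=48 is smaller); Ag⁺ < Au⁺ (same group, 1 shell fewer).
Overall: Sn⁴⁺ < In³⁺ < Cd²⁺ < Ag⁺ < Au⁺. Sn⁴⁺ has 0 below it and 4 above. Count: 0.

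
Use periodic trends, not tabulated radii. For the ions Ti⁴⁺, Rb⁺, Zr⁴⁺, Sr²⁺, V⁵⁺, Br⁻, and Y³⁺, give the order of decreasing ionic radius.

Tabulating Z and e⁻: V⁵⁺ has 18 e⁻ (Z=23), Ti⁴⁺ has 18 e⁻ (Z=22), Zr⁴⁺ has 36 e⁻ (Z=40), Y³⁺ has 36 e⁻ (Z=39), Sr²⁺ has 36 e⁻ (Z=38), Rb⁺ has 36 e⁻ (Z=37), Br⁻ has 36 e⁻ (Z=35). V⁵⁺ < Ti⁴⁺ (isoelectronic, higher Z=23 is smaller); Ti⁴⁺ < Zr⁴⁺ (same group, period 4 vs 5); Zr⁴⁺ < Y³⁺ (both 36 e⁻, Z=40>39); Y³⁺ < Sr²⁺ (both 36 e⁻, Z=39>38); Sr²⁺ < Rb⁺ (isoelectronic, higher Z=38 is smaller); Rb⁺ < Br⁻ (both 36 e⁻, Z=37>35).

Br⁻ > Rb⁺ > Sr²⁺ > Y³⁺ > Zr⁴⁺ > Ti⁴⁺ > V⁵⁺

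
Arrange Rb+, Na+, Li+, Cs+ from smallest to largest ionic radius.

Li+ < Na+ < Rb+ < Cs+

All are in the same group with charge +1. Radius grows down the group as n (the outermost shell) increases.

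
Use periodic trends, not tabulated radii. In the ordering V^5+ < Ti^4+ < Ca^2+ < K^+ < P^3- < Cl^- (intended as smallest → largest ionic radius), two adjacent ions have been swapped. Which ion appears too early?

The pair P^3-, Cl^- is the wrong way round — both have 18 electrons but Z(Cl)=17 > Z(P)=15, so Cl^- should be the smaller of the two. All other adjacent pairs agree with periodic trends, so P^3- is the misplaced ion.

P^3-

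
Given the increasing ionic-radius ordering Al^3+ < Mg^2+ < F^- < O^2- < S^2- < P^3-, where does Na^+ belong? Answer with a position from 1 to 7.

First list Z and electron count for each: Al^3+ (Z=13, 10 e⁻), Mg^2+ (Z=12, 10 e⁻), Na^+ (Z=11, 10 e⁻), F^- (Z=9, 10 e⁻), O^2- (Z=8, 10 e⁻), S^2- (Z=16, 18 e⁻), P^3- (Z=15, 18 e⁻). Al^3+ < Mg^2+ (both 10 e⁻, Z=13>12); Mg^2+ < Na^+ (isoelectronic, higher Z=12 is smaller); Na^+ < F^- (both 10 e⁻, Z=11>9); F^- < O^2- (isoelectronic, higher Z=9 is smaller); O^2- < S^2- (same group, period 2 vs 3); S^2- < P^3- (isoelectronic, higher Z=16 is smaller).
The complete sequence is Al^3+ < Mg^2+ < Na^+ < F^- < O^2- < S^2- < P^3-. Na^+ sits at position 3.

3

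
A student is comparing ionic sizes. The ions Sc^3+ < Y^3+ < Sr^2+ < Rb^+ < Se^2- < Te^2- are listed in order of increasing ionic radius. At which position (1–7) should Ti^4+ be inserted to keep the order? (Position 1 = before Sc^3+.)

1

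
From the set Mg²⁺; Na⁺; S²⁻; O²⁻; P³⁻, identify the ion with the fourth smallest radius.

S²⁻

First list Z and electron count for each: Mg²⁺: 10 e⁻, Z=12, Na⁺: 10 e⁻, Z=11, O²⁻: 10 e⁻, Z=8, S²⁻: 18 e⁻, Z=16, P³⁻: 18 e⁻, Z=15. Mg²⁺ < Na⁺ (both 10 e⁻, Z=12>11); Na⁺ < O²⁻ (both 10 e⁻, Z=11>8); O²⁻ < S²⁻ (same group, 1 shell fewer); S²⁻ < P³⁻ (both 18 e⁻, Z=16>15).
So the order is Mg²⁺ < Na⁺ < O²⁻ < S²⁻ < P³⁻; the 4th-smallest ion is S²⁻.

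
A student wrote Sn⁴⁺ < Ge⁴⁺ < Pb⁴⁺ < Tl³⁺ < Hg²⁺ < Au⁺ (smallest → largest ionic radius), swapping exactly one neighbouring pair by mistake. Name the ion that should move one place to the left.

Ge⁴⁺

Check each adjacent pair. Sn⁴⁺ and Ge⁴⁺ are reversed: Ge⁴⁺ and Sn⁴⁺ are in one column with the same charge; the lighter period-4 ion has one fewer shell and is smaller. No other neighbouring pair contradicts the periodic trends, so Ge⁴⁺ is the ion listed too late.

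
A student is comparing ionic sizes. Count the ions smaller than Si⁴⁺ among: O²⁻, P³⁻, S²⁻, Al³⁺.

0

Work out protons and electrons: Si⁴⁺ (Z=14, 10 e⁻), Al³⁺ (Z=13, 10 e⁻), O²⁻ (Z=8, 10 e⁻), S²⁻ (Z=16, 18 e⁻), P³⁻ (Z=15, 18 e⁻). Si⁴⁺ < Al³⁺ (isoelectronic, higher Z=14 is smaller); Al³⁺ < O²⁻ (both 10 e⁻, Z=13>8); O²⁻ < S²⁻ (same group, 1 shell fewer); S²⁻ < P³⁻ (both 18 e⁻, Z=16>15).
Overall: Si⁴⁺ < Al³⁺ < O²⁻ < S²⁻ < P³⁻. Si⁴⁺ has 0 below it and 4 above. Count: 0.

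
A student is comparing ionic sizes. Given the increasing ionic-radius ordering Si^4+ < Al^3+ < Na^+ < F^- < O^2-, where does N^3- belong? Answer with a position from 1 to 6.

Each ion has 10 electrons. The ranking follows nuclear charge in reverse — greater Z gives a smaller radius. Si^4+ (Z=14), Al^3+ (Z=13), Na^+ (Z=11), F^- (Z=9), O^2- (Z=8), N^3- (Z=7).
With N^3- included the full order is Si^4+ < Al^3+ < Na^+ < F^- < O^2- < N^3-, so it takes position 6.

6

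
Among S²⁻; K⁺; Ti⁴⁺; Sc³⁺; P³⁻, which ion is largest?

Isoelectronic series (18 e⁻ each). Size is set by nuclear charge: more protons means a smaller ion. Ti⁴⁺ (Z=22), Sc³⁺ (Z=21), K⁺ (Z=19), S²⁻ (Z=16), P³⁻ (Z=15).

P³⁻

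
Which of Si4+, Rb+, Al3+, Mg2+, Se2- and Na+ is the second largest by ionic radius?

Rb+

Si4+ (Z=14, 10 e⁻), Al3+ (Z=13, 10 e⁻), Mg2+ (Z=12, 10 e⁻), Na+ (Z=11, 10 e⁻), Rb+ (Z=37, 36 e⁻), Se2- (Z=34, 36 e⁻). Si4+ < Al3+ (isoelectronic, higher Z=14 is smaller); Al3+ < Mg2+ (isoelectronic, higher Z=13 is smaller); Mg2+ < Na+ (isoelectronic, higher Z=12 is smaller); Na+ < Rb+ (same group, 2 shells fewer); Rb+ < Se2- (isoelectronic, higher Z=37 is smaller).
Full ascending order: Si4+ < Al3+ < Mg2+ < Na+ < Rb+ < Se2-. Counting from the largest, position 2 is Rb+.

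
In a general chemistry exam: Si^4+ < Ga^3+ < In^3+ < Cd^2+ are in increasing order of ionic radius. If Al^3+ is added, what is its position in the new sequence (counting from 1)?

Work out protons and electrons: Si^4+ has 10 e⁻ (Z=14), Al^3+ has 10 e⁻ (Z=13), Ga^3+ has 28 e⁻ (Z=31), In^3+ has 46 e⁻ (Z=49), Cd^2+ has 46 e⁻ (Z=48). Si^4+ < Al^3+ (isoelectronic, higher Z=14 is smaller); Al^3+ < Ga^3+ (same group, 1 shell fewer); Ga^3+ < In^3+ (same group, 1 shell fewer); In^3+ < Cd^2+ (both 46 e⁻, Z=49>48).
Merged order: Si^4+ < Al^3+ < Ga^3+ < In^3+ < Cd^2+ — Al^3+ is number 2.

2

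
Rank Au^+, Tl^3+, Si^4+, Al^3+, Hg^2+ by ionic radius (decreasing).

Au^+ > Hg^2+ > Tl^3+ > Al^3+ > Si^4+

Electron counts and nuclear charges: Si^4+ (Z=14, 10 e⁻), Al^3+ (Z=13, 10 e⁻), Tl^3+ (Z=81, 78 e⁻), Hg^2+ (Z=80, 78 e⁻), Au^+ (Z=79, 78 e⁻). Si^4+ < Al^3+ (isoelectronic, higher Z=14 is smaller); Al^3+ < Tl^3+ (same group, 3 shells fewer); Tl^3+ < Hg^2+ (isoelectronic, higher Z=81 is smaller); Hg^2+ < Au^+ (isoelectronic, higher Z=80 is smaller).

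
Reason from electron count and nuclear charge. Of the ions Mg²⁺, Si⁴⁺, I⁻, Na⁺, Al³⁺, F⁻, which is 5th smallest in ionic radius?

Tabulating Z and e⁻: Si⁴⁺: 10 e⁻, Z=14, Al³⁺: 10 e⁻, Z=13, Mg²⁺: 10 e⁻, Z=12, Na⁺: 10 e⁻, Z=11, F⁻: 10 e⁻, Z=9, I⁻: 54 e⁻, Z=53. Si⁴⁺ < Al³⁺ (isoelectronic, higher Z=14 is smaller); Al³⁺ < Mg²⁺ (isoelectronic, higher Z=13 is smaller); Mg²⁺ < Na⁺ (both 10 e⁻, Z=12>11); Na⁺ < F⁻ (isoelectronic, higher Z=11 is smaller); F⁻ < I⁻ (same group, 3 shells fewer).
That gives Si⁴⁺ < Al³⁺ < Mg²⁺ < Na⁺ < F⁻ < I⁻. From the smallest end, number 5 is F⁻.

F⁻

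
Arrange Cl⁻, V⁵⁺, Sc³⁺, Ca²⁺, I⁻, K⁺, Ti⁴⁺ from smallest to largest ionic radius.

V⁵⁺ < Ti⁴⁺ < Sc³⁺ < Ca²⁺ < K⁺ < Cl⁻ < I⁻

Electron counts and nuclear charges: V⁵⁺ (Z=23, 18 e⁻), Ti⁴⁺ (Z=22, 18 e⁻), Sc³⁺ (Z=21, 18 e⁻), Ca²⁺ (Z=20, 18 e⁻), K⁺ (Z=19, 18 e⁻), Cl⁻ (Z=17, 18 e⁻), I⁻ (Z=53, 54 e⁻). V⁵⁺ < Ti⁴⁺ (isoelectronic, higher Z=23 is smaller); Ti⁴⁺ < Sc³⁺ (both 18 e⁻, Z=22>21); Sc³⁺ < Ca²⁺ (isoelectronic, higher Z=21 is smaller); Ca²⁺ < K⁺ (isoelectronic, higher Z=20 is smaller); K⁺ < Cl⁻ (isoelectronic, higher Z=19 is smaller); Cl⁻ < I⁻ (same group, 2 shells fewer).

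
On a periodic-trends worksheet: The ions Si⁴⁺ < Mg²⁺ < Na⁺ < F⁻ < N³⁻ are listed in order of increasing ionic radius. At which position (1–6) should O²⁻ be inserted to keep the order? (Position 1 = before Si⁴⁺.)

5

Each ion has 10 electrons. The ranking follows nuclear charge in reverse — greater Z gives a smaller radius. Si⁴⁺ (Z=14), Mg²⁺ (Z=12), Na⁺ (Z=11), F⁻ (Z=9), O²⁻ (Z=8), N³⁻ (Z=7).
Putting O²⁻ in gives Si⁴⁺ < Mg²⁺ < Na⁺ < F⁻ < O²⁻ < N³⁻; it lands at slot 5.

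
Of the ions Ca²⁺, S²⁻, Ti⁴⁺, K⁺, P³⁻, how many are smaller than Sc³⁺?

Isoelectronic series (18 e⁻ each). Size is set by nuclear charge: more protons means a smaller ion. Ti⁴⁺ (Z=22), Sc³⁺ (Z=21), Ca²⁺ (Z=20), K⁺ (Z=19), S²⁻ (Z=16), P³⁻ (Z=15).
Overall: Ti⁴⁺ < Sc³⁺ < Ca²⁺ < K⁺ < S²⁻ < P³⁻. Sc³⁺ has 1 below it and 4 above. Count: 1.

1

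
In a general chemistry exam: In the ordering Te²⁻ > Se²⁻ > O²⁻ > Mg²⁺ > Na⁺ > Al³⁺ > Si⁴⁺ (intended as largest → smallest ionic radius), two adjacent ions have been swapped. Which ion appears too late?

Scanning neighbour by neighbour, only Mg²⁺/Na⁺ violates a trend: both have 10 electrons but Z(Mg)=12 > Z(Na)=11, so Mg²⁺ should be the smaller of the two. That makes Na⁺ the one sitting a position late relative to where it belongs.

Na⁺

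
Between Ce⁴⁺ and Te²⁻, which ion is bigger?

These species are isoelectronic with 54 electrons. The only difference is the number of protons: Ce⁴⁺ (Z=58), Te²⁻ (Z=52). The strongest nuclear pull (Ce⁴⁺) gives the smallest ion.

Te²⁻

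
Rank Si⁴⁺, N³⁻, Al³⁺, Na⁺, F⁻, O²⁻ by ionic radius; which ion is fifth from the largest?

Isoelectronic series (10 e⁻ each). Size is set by nuclear charge: more protons means a smaller ion. Si⁴⁺ (Z=14), Al³⁺ (Z=13), Na⁺ (Z=11), F⁻ (Z=9), O²⁻ (Z=8), N³⁻ (Z=7).
Ordering: Si⁴⁺ < Al³⁺ < Na⁺ < F⁻ < O²⁻ < N³⁻. The fifth largest is Al³⁺.

Al³⁺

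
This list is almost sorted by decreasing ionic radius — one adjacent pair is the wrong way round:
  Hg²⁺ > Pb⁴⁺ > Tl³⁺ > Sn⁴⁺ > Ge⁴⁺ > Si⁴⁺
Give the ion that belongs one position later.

The pair Pb⁴⁺, Tl³⁺ is the wrong way round — they are isoelectronic (78 e⁻) and Pb has more protons than Tl (82 vs 81), making Pb⁴⁺ smaller. All other adjacent pairs agree with periodic trends, so Pb⁴⁺ is the misplaced ion.

Pb⁴⁺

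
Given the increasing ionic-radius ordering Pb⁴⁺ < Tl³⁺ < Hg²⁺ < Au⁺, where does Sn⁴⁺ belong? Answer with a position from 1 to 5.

Work out protons and electrons: Sn⁴⁺ (Z=50, 46 e⁻), Pb⁴⁺ (Z=82, 78 e⁻), Tl³⁺ (Z=81, 78 e⁻), Hg²⁺ (Z=80, 78 e⁻), Au⁺ (Z=79, 78 e⁻). Sn⁴⁺ < Pb⁴⁺ (same group, 1 shell fewer); Pb⁴⁺ < Tl³⁺ (isoelectronic, higher Z=82 is smaller); Tl³⁺ < Hg²⁺ (both 78 e⁻, Z=81>80); Hg²⁺ < Au⁺ (both 78 e⁻, Z=80>79).
Putting Sn⁴⁺ in gives Sn⁴⁺ < Pb⁴⁺ < Tl³⁺ < Hg²⁺ < Au⁺; it lands at slot 1.

1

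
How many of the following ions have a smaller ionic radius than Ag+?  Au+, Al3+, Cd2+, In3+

First list Z and electron count for each: Al3+ (Z=13, 10 e⁻), In3+ (Z=49, 46 e⁻), Cd2+ (Z=48, 46 e⁻), Ag+ (Z=47, 46 e⁻), Au+ (Z=79, 78 e⁻). Al3+ < In3+ (same group, period 3 vs 5); In3+ < Cd2+ (both 46 e⁻, Z=49>48); Cd2+ < Ag+ (both 46 e⁻, Z=48>47); Ag+ < Au+ (same group, period 5 vs 6).
Placing each against Ag+: smaller — Al3+, In3+, Cd2+; larger — Au+. That's 3.

3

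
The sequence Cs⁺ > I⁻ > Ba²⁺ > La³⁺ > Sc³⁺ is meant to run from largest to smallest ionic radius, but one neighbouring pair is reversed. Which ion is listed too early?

The pair Cs⁺, I⁻ is the wrong way round — Cs⁺ and I⁻ share 54 electrons; the higher nuclear charge on Cs (Z=55) contracts it more, so Cs⁺ < I⁻. All other adjacent pairs agree with periodic trends, so Cs⁺ is the misplaced ion.

Cs⁺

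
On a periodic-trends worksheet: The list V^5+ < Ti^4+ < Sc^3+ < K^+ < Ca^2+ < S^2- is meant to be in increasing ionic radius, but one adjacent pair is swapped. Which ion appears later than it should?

Ca^2+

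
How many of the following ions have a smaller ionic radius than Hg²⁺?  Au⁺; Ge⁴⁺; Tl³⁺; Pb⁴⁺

3

Tabulating Z and e⁻: Ge⁴⁺ has 28 e⁻ (Z=32), Pb⁴⁺ has 78 e⁻ (Z=82), Tl³⁺ has 78 e⁻ (Z=81), Hg²⁺ has 78 e⁻ (Z=80), Au⁺ has 78 e⁻ (Z=79). Ge⁴⁺ < Pb⁴⁺ (same group, 2 shells fewer); Pb⁴⁺ < Tl³⁺ (isoelectronic, higher Z=82 is smaller); Tl³⁺ < Hg²⁺ (isoelectronic, higher Z=81 is smaller); Hg²⁺ < Au⁺ (both 78 e⁻, Z=80>79).
Overall: Ge⁴⁺ < Pb⁴⁺ < Tl³⁺ < Hg²⁺ < Au⁺. Hg²⁺ has 3 below it and 1 above. Count: 3.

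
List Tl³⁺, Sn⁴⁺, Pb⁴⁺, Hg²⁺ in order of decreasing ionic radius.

Hg²⁺ > Tl³⁺ > Pb⁴⁺ > Sn⁴⁺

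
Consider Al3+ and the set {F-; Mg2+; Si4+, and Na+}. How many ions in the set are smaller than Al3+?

1

Each ion has 10 electrons. The ranking follows nuclear charge in reverse — greater Z gives a smaller radius. Si4+ (Z=14), Al3+ (Z=13), Mg2+ (Z=12), Na+ (Z=11), F- (Z=9).
Overall: Si4+ < Al3+ < Mg2+ < Na+ < F-. Al3+ has 1 below it and 3 above. Count: 1.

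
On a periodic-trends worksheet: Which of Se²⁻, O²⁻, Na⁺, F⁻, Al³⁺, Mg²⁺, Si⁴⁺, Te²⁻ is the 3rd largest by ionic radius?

Si⁴⁺ (Z=14, 10 e⁻), Al³⁺ (Z=13, 10 e⁻), Mg²⁺ (Z=12, 10 e⁻), Na⁺ (Z=11, 10 e⁻), F⁻ (Z=9, 10 e⁻), O²⁻ (Z=8, 10 e⁻), Se²⁻ (Z=34, 36 e⁻), Te²⁻ (Z=52, 54 e⁻). Si⁴⁺ < Al³⁺ (isoelectronic, higher Z=14 is smaller); Al³⁺ < Mg²⁺ (isoelectronic, higher Z=13 is smaller); Mg²⁺ < Na⁺ (both 10 e⁻, Z=12>11); Na⁺ < F⁻ (isoelectronic, higher Z=11 is smaller); F⁻ < O²⁻ (both 10 e⁻, Z=9>8); O²⁻ < Se²⁻ (same group, period 2 vs 4); Se²⁻ < Te²⁻ (same group, period 4 vs 5).
Ordering: Si⁴⁺ < Al³⁺ < Mg²⁺ < Na⁺ < F⁻ < O²⁻ < Se²⁻ < Te²⁻. The 3rd largest is O²⁻.

O²⁻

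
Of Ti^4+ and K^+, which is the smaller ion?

Ti^4+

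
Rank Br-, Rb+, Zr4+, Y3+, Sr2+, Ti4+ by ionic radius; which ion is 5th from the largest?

First list Z and electron count for each: Ti4+ (Z=22, 18 e⁻), Zr4+ (Z=40, 36 e⁻), Y3+ (Z=39, 36 e⁻), Sr2+ (Z=38, 36 e⁻), Rb+ (Z=37, 36 e⁻), Br- (Z=35, 36 e⁻). Ti4+ < Zr4+ (same group, 1 shell fewer); Zr4+ < Y3+ (both 36 e⁻, Z=40>39); Y3+ < Sr2+ (isoelectronic, higher Z=39 is smaller); Sr2+ < Rb+ (both 36 e⁻, Z=38>37); Rb+ < Br- (both 36 e⁻, Z=37>35).
So the order is Ti4+ < Zr4+ < Y3+ < Sr2+ < Rb+ < Br-; the 5th-largest ion is Zr4+.

Zr4+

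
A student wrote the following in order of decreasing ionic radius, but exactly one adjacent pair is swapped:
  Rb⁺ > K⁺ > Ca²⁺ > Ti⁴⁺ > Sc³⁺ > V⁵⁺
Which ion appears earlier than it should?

Compare adjacent ions: both have 18 electrons but Z(Ti)=22 > Z(Sc)=21, so Ti⁴⁺ should be the smaller of the two — yet in this decreasing list Ti⁴⁺ sits before Sc³⁺. Nothing else is reversed, so Ti⁴⁺ should move one place to the right.

Ti⁴⁺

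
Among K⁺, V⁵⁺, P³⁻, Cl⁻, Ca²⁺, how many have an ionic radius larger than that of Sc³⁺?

Each ion has 18 electrons. The ranking follows nuclear charge in reverse — greater Z gives a smaller radius. V⁵⁺ (Z=23), Sc³⁺ (Z=21), Ca²⁺ (Z=20), K⁺ (Z=19), Cl⁻ (Z=17), P³⁻ (Z=15).
Placing each against Sc³⁺: smaller — V⁵⁺; larger — Ca²⁺, K⁺, Cl⁻, P³⁻. That's 4.

4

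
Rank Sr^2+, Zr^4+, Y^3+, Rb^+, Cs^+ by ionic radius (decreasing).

Zr^4+ has 36 e⁻ (Z=40), Y^3+ has 36 e⁻ (Z=39), Sr^2+ has 36 e⁻ (Z=38), Rb^+ has 36 e⁻ (Z=37), Cs^+ has 54 e⁻ (Z=55). Zr^4+ < Y^3+ (isoelectronic, higher Z=40 is smaller); Y^3+ < Sr^2+ (both 36 e⁻, Z=39>38); Sr^2+ < Rb^+ (isoelectronic, higher Z=38 is smaller); Rb^+ < Cs^+ (same group, period 5 vs 6).

Cs^+ > Rb^+ > Sr^2+ > Y^3+ > Zr^4+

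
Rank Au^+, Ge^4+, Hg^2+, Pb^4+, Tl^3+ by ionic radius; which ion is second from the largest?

Hg^2+

Tabulating Z and e⁻: Ge^4+: 28 e⁻, Z=32, Pb^4+: 78 e⁻, Z=82, Tl^3+: 78 e⁻, Z=81, Hg^2+: 78 e⁻, Z=80, Au^+: 78 e⁻, Z=79. Ge^4+ < Pb^4+ (same group, period 4 vs 6); Pb^4+ < Tl^3+ (both 78 e⁻, Z=82>81); Tl^3+ < Hg^2+ (both 78 e⁻, Z=81>80); Hg^2+ < Au^+ (both 78 e⁻, Z=80>79).
That gives Ge^4+ < Pb^4+ < Tl^3+ < Hg^2+ < Au^+. From the largest end, number 2 is Hg^2+.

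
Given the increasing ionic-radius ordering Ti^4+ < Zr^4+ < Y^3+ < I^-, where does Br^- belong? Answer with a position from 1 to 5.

4

Tabulating Z and e⁻: Ti^4+ (Z=22, 18 e⁻), Zr^4+ (Z=40, 36 e⁻), Y^3+ (Z=39, 36 e⁻), Br^- (Z=35, 36 e⁻), I^- (Z=53, 54 e⁻). Ti^4+ < Zr^4+ (same group, 1 shell fewer); Zr^4+ < Y^3+ (isoelectronic, higher Z=40 is smaller); Y^3+ < Br^- (both 36 e⁻, Z=39>35); Br^- < I^- (same group, period 4 vs 5).
Merged order: Ti^4+ < Zr^4+ < Y^3+ < Br^- < I^- — Br^- is number 4.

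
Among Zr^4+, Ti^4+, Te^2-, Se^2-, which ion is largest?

Ti^4+: 18 e⁻, Z=22, Zr^4+: 36 e⁻, Z=40, Se^2-: 36 e⁻, Z=34, Te^2-: 54 e⁻, Z=52. Ti^4+ < Zr^4+ (same group, 1 shell fewer); Zr^4+ < Se^2- (isoelectronic, higher Z=40 is smaller); Se^2- < Te^2- (same group, 1 shell fewer).

Te^2-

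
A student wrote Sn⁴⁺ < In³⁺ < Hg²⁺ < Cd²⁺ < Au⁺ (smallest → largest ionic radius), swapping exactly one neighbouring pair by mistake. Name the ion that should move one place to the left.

Cd²⁺

Scanning neighbour by neighbour, only Hg²⁺/Cd²⁺ violates a trend: same group and charge — period 5 sits above period 6, so Cd²⁺ is smaller. That makes Cd²⁺ the one sitting a position late relative to where it belongs.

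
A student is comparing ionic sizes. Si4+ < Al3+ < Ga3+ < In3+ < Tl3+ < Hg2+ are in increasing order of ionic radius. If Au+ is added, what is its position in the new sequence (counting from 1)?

7

Work out protons and electrons: Si4+ (Z=14, 10 e⁻), Al3+ (Z=13, 10 e⁻), Ga3+ (Z=31, 28 e⁻), In3+ (Z=49, 46 e⁻), Tl3+ (Z=81, 78 e⁻), Hg2+ (Z=80, 78 e⁻), Au+ (Z=79, 78 e⁻). Si4+ < Al3+ (isoelectronic, higher Z=14 is smaller); Al3+ < Ga3+ (same group, period 3 vs 4); Ga3+ < In3+ (same group, period 4 vs 5); In3+ < Tl3+ (same group, period 5 vs 6); Tl3+ < Hg2+ (both 78 e⁻, Z=81>80); Hg2+ < Au+ (both 78 e⁻, Z=80>79).
With Au+ included the full order is Si4+ < Al3+ < Ga3+ < In3+ < Tl3+ < Hg2+ < Au+, so it takes position 7.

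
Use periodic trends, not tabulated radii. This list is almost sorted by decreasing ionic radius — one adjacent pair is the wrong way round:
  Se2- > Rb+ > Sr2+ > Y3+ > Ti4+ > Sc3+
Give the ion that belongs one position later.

The pair Ti4+, Sc3+ is the wrong way round — they are isoelectronic (18 e⁻) and Ti has more protons than Sc (22 vs 21), making Ti4+ smaller. All other adjacent pairs agree with periodic trends, so Ti4+ is the misplaced ion.

Ti4+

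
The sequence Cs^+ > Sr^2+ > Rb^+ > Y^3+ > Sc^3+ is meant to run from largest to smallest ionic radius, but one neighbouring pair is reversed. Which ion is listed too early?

Sr^2+

Scanning neighbour by neighbour, only Sr^2+/Rb^+ violates a trend: Sr^2+ and Rb^+ share 36 electrons; the higher nuclear charge on Sr (Z=38) contracts it more, so Sr^2+ < Rb^+. That makes Sr^2+ the one sitting a position early relative to where it belongs.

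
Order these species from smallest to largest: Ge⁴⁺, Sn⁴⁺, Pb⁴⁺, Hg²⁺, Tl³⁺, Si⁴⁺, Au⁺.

Work out protons and electrons: Si⁴⁺: 10 e⁻, Z=14, Ge⁴⁺: 28 e⁻, Z=32, Sn⁴⁺: 46 e⁻, Z=50, Pb⁴⁺: 78 e⁻, Z=82, Tl³⁺: 78 e⁻, Z=81, Hg²⁺: 78 e⁻, Z=80, Au⁺: 78 e⁻, Z=79. Si⁴⁺ < Ge⁴⁺ (same group, period 3 vs 4); Ge⁴⁺ < Sn⁴⁺ (same group, 1 shell fewer); Sn⁴⁺ < Pb⁴⁺ (same group, 1 shell fewer); Pb⁴⁺ < Tl³⁺ (isoelectronic, higher Z=82 is smaller); Tl³⁺ < Hg²⁺ (isoelectronic, higher Z=81 is smaller); Hg²⁺ < Au⁺ (isoelectronic, higher Z=80 is smaller).

Si⁴⁺ < Ge⁴⁺ < Sn⁴⁺ < Pb⁴⁺ < Tl³⁺ < Hg²⁺ < Au⁺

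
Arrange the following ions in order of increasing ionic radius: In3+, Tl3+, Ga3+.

Ga3+ < In3+ < Tl3+

Same group, same charge. Going down the group adds an extra shell of electrons, so the ion gets larger: Ga3+ is highest in the group and smallest.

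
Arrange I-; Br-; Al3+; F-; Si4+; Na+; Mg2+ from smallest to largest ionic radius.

Si4+ < Al3+ < Mg2+ < Na+ < F- < Br- < I-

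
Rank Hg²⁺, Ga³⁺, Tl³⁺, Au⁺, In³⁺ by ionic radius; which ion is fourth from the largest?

In³⁺

Ga³⁺ (Z=31, 28 e⁻), In³⁺ (Z=49, 46 e⁻), Tl³⁺ (Z=81, 78 e⁻), Hg²⁺ (Z=80, 78 e⁻), Au⁺ (Z=79, 78 e⁻). Ga³⁺ < In³⁺ (same group, period 4 vs 5); In³⁺ < Tl³⁺ (same group, period 5 vs 6); Tl³⁺ < Hg²⁺ (isoelectronic, higher Z=81 is smaller); Hg²⁺ < Au⁺ (both 78 e⁻, Z=80>79).
Full ascending order: Ga³⁺ < In³⁺ < Tl³⁺ < Hg²⁺ < Au⁺. Counting from the largest, position 4 is In³⁺.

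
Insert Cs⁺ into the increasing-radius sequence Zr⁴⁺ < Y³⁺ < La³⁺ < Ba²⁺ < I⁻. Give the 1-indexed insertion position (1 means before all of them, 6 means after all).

5

Tabulating Z and e⁻: Zr⁴⁺ has 36 e⁻ (Z=40), Y³⁺ has 36 e⁻ (Z=39), La³⁺ has 54 e⁻ (Z=57), Ba²⁺ has 54 e⁻ (Z=56), Cs⁺ has 54 e⁻ (Z=55), I⁻ has 54 e⁻ (Z=53). Zr⁴⁺ < Y³⁺ (both 36 e⁻, Z=40>39); Y³⁺ < La³⁺ (same group, 1 shell fewer); La³⁺ < Ba²⁺ (isoelectronic, higher Z=57 is smaller); Ba²⁺ < Cs⁺ (both 54 e⁻, Z=56>55); Cs⁺ < I⁻ (isoelectronic, higher Z=55 is smaller).
Merged order: Zr⁴⁺ < Y³⁺ < La³⁺ < Ba²⁺ < Cs⁺ < I⁻ — Cs⁺ is number 5.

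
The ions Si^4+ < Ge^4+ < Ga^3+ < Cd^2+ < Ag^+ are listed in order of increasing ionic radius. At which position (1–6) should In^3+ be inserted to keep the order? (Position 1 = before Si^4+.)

Si^4+ (Z=14, 10 e⁻), Ge^4+ (Z=32, 28 e⁻), Ga^3+ (Z=31, 28 e⁻), In^3+ (Z=49, 46 e⁻), Cd^2+ (Z=48, 46 e⁻), Ag^+ (Z=47, 46 e⁻). Si^4+ < Ge^4+ (same group, period 3 vs 4); Ge^4+ < Ga^3+ (isoelectronic, higher Z=32 is smaller); Ga^3+ < In^3+ (same group, period 4 vs 5); In^3+ < Cd^2+ (both 46 e⁻, Z=49>48); Cd^2+ < Ag^+ (isoelectronic, higher Z=48 is smaller).
Putting In^3+ in gives Si^4+ < Ge^4+ < Ga^3+ < In^3+ < Cd^2+ < Ag^+; it lands at slot 4.

4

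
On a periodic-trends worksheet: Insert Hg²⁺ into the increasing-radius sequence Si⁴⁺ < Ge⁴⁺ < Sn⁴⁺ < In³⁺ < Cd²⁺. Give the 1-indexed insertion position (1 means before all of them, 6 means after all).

6

Si⁴⁺: 10 e⁻, Z=14, Ge⁴⁺: 28 e⁻, Z=32, Sn⁴⁺: 46 e⁻, Z=50, In³⁺: 46 e⁻, Z=49, Cd²⁺: 46 e⁻, Z=48, Hg²⁺: 78 e⁻, Z=80. Si⁴⁺ < Ge⁴⁺ (same group, period 3 vs 4); Ge⁴⁺ < Sn⁴⁺ (same group, 1 shell fewer); Sn⁴⁺ < In³⁺ (both 46 e⁻, Z=50>49); In³⁺ < Cd²⁺ (isoelectronic, higher Z=49 is smaller); Cd²⁺ < Hg²⁺ (same group, period 5 vs 6).
Merged order: Si⁴⁺ < Ge⁴⁺ < Sn⁴⁺ < In³⁺ < Cd²⁺ < Hg²⁺ — Hg²⁺ is number 6.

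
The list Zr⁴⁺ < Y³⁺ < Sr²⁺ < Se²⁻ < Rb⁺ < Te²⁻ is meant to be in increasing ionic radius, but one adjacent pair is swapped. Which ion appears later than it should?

Rb⁺

Scanning neighbour by neighbour, only Se²⁻/Rb⁺ violates a trend: they are isoelectronic (36 e⁻) and Rb has more protons than Se (37 vs 34), making Rb⁺ smaller. That makes Rb⁺ the one sitting a position late relative to where it belongs.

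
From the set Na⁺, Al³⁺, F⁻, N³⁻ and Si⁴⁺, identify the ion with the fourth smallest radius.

Each ion has 10 electrons. The ranking follows nuclear charge in reverse — greater Z gives a smaller radius. Si⁴⁺ (Z=14), Al³⁺ (Z=13), Na⁺ (Z=11), F⁻ (Z=9), N³⁻ (Z=7).
That gives Si⁴⁺ < Al³⁺ < Na⁺ < F⁻ < N³⁻. From the smallest end, number 4 is F⁻.

F⁻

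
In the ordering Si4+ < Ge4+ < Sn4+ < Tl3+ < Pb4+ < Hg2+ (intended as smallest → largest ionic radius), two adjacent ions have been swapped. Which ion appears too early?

Tl3+

Scanning neighbour by neighbour, only Tl3+/Pb4+ violates a trend: Pb4+ and Tl3+ share 78 electrons; the higher nuclear charge on Pb (Z=82) contracts it more, so Pb4+ < Tl3+. That makes Tl3+ the one sitting a position early relative to where it belongs.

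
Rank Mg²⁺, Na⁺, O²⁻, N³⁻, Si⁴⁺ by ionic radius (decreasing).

All of these have 10 electrons (isoelectronic). With the same electron cloud, the ion with the most protons pulls it in tightest. Nuclear charges: Si⁴⁺ (Z=14), Mg²⁺ (Z=12), Na⁺ (Z=11), O²⁻ (Z=8), N³⁻ (Z=7). Highest Z is smallest.

N³⁻ > O²⁻ > Na⁺ > Mg²⁺ > Si⁴⁺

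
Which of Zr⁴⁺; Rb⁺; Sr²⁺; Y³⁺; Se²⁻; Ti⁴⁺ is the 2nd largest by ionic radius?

Tabulating Z and e⁻: Ti⁴⁺ (Z=22, 18 e⁻), Zr⁴⁺ (Z=40, 36 e⁻), Y³⁺ (Z=39, 36 e⁻), Sr²⁺ (Z=38, 36 e⁻), Rb⁺ (Z=37, 36 e⁻), Se²⁻ (Z=34, 36 e⁻). Ti⁴⁺ < Zr⁴⁺ (same group, period 4 vs 5); Zr⁴⁺ < Y³⁺ (isoelectronic, higher Z=40 is smaller); Y³⁺ < Sr²⁺ (both 36 e⁻, Z=39>38); Sr²⁺ < Rb⁺ (both 36 e⁻, Z=38>37); Rb⁺ < Se²⁻ (isoelectronic, higher Z=37 is smaller).
So the order is Ti⁴⁺ < Zr⁴⁺ < Y³⁺ < Sr²⁺ < Rb⁺ < Se²⁻; the 2nd-largest ion is Rb⁺.

Rb⁺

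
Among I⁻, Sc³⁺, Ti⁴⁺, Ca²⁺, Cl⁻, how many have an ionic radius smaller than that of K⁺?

3

First list Z and electron count for each: Ti⁴⁺ (Z=22, 18 e⁻), Sc³⁺ (Z=21, 18 e⁻), Ca²⁺ (Z=20, 18 e⁻), K⁺ (Z=19, 18 e⁻), Cl⁻ (Z=17, 18 e⁻), I⁻ (Z=53, 54 e⁻). Ti⁴⁺ < Sc³⁺ (isoelectronic, higher Z=22 is smaller); Sc³⁺ < Ca²⁺ (isoelectronic, higher Z=21 is smaller); Ca²⁺ < K⁺ (both 18 e⁻, Z=20>19); K⁺ < Cl⁻ (isoelectronic, higher Z=19 is smaller); Cl⁻ < I⁻ (same group, period 3 vs 5).
Overall: Ti⁴⁺ < Sc³⁺ < Ca²⁺ < K⁺ < Cl⁻ < I⁻. K⁺ has 3 below it and 2 above. Count: 3.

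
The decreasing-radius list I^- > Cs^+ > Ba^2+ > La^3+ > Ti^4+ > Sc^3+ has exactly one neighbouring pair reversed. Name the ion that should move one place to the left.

Check each adjacent pair. Ti^4+ and Sc^3+ are reversed: both have 18 electrons but Z(Ti)=22 > Z(Sc)=21, so Ti^4+ should be the smaller of the two. No other neighbouring pair contradicts the periodic trends, so Sc^3+ is the ion listed too late.

Sc^3+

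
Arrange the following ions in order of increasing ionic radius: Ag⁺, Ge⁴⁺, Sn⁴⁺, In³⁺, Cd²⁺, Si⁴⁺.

Tabulating Z and e⁻: Si⁴⁺ (Z=14, 10 e⁻), Ge⁴⁺ (Z=32, 28 e⁻), Sn⁴⁺ (Z=50, 46 e⁻), In³⁺ (Z=49, 46 e⁻), Cd²⁺ (Z=48, 46 e⁻), Ag⁺ (Z=47, 46 e⁻). Si⁴⁺ < Ge⁴⁺ (same group, 1 shell fewer); Ge⁴⁺ < Sn⁴⁺ (same group, period 4 vs 5); Sn⁴⁺ < In³⁺ (isoelectronic, higher Z=50 is smaller); In³⁺ < Cd²⁺ (both 46 e⁻, Z=49>48); Cd²⁺ < Ag⁺ (isoelectronic, higher Z=48 is smaller).

Si⁴⁺ < Ge⁴⁺ < Sn⁴⁺ < In³⁺ < Cd²⁺ < Ag⁺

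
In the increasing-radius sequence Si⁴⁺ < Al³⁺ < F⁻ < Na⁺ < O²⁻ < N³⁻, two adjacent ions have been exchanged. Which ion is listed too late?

Scanning neighbour by neighbour, only F⁻/Na⁺ violates a trend: Na⁺ and F⁻ share 10 electrons; the higher nuclear charge on Na (Z=11) contracts it more, so Na⁺ < F⁻. That makes Na⁺ the one sitting a position late relative to where it belongs.

Na⁺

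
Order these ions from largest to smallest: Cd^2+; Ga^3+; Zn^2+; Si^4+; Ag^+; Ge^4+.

Ag^+ > Cd^2+ > Zn^2+ > Ga^3+ > Ge^4+ > Si^4+

First list Z and electron count for each: Si^4+: 10 e⁻, Z=14, Ge^4+: 28 e⁻, Z=32, Ga^3+: 28 e⁻, Z=31, Zn^2+: 28 e⁻, Z=30, Cd^2+: 46 e⁻, Z=48, Ag^+: 46 e⁻, Z=47. Si^4+ < Ge^4+ (same group, period 3 vs 4); Ge^4+ < Ga^3+ (both 28 e⁻, Z=32>31); Ga^3+ < Zn^2+ (isoelectronic, higher Z=31 is smaller); Zn^2+ < Cd^2+ (same group, period 4 vs 5); Cd^2+ < Ag^+ (isoelectronic, higher Z=48 is smaller).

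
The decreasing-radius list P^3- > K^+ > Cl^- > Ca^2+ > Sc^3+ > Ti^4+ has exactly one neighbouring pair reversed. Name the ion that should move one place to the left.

Cl^-

Scanning neighbour by neighbour, only K^+/Cl^- violates a trend: they are isoelectronic (18 e⁻) and K has more protons than Cl (19 vs 17), making K^+ smaller. That makes Cl^- the one sitting a position late relative to where it belongs.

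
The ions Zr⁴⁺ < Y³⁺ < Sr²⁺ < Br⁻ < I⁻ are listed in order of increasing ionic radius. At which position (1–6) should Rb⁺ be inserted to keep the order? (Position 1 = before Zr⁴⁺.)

First list Z and electron count for each: Zr⁴⁺: 36 e⁻, Z=40, Y³⁺: 36 e⁻, Z=39, Sr²⁺: 36 e⁻, Z=38, Rb⁺: 36 e⁻, Z=37, Br⁻: 36 e⁻, Z=35, I⁻: 54 e⁻, Z=53. Zr⁴⁺ < Y³⁺ (both 36 e⁻, Z=40>39); Y³⁺ < Sr²⁺ (both 36 e⁻, Z=39>38); Sr²⁺ < Rb⁺ (isoelectronic, higher Z=38 is smaller); Rb⁺ < Br⁻ (both 36 e⁻, Z=37>35); Br⁻ < I⁻ (same group, period 4 vs 5).
Merged order: Zr⁴⁺ < Y³⁺ < Sr²⁺ < Rb⁺ < Br⁻ < I⁻ — Rb⁺ is number 4.

4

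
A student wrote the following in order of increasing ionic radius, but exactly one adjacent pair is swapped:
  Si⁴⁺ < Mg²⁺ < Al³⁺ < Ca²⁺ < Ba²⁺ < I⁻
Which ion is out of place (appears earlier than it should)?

Scanning neighbour by neighbour, only Mg²⁺/Al³⁺ violates a trend: both have 10 electrons but Z(Al)=13 > Z(Mg)=12, so Al³⁺ should be the smaller of the two. That makes Mg²⁺ the one sitting a position early relative to where it belongs.

Mg²⁺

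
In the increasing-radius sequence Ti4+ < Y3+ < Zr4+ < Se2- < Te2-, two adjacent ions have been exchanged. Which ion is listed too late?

Compare adjacent ions: both have 36 electrons but Z(Zr)=40 > Z(Y)=39, so Zr4+ should be the smaller of the two — yet in this increasing list Y3+ sits before Zr4+. Nothing else is reversed, so Zr4+ should move one place to the left.

Zr4+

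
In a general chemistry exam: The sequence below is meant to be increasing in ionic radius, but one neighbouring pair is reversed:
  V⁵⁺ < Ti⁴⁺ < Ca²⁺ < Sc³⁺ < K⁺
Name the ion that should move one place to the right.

Check each adjacent pair. Ca²⁺ and Sc³⁺ are reversed: they are isoelectronic (18 e⁻) and Sc has more protons than Ca (21 vs 20), making Sc³⁺ smaller. No other neighbouring pair contradicts the periodic trends, so Ca²⁺ is the ion listed too early.

Ca²⁺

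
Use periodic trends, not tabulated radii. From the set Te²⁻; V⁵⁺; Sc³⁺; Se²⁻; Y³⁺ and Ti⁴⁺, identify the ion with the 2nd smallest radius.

First list Z and electron count for each: V⁵⁺ has 18 e⁻ (Z=23), Ti⁴⁺ has 18 e⁻ (Z=22), Sc³⁺ has 18 e⁻ (Z=21), Y³⁺ has 36 e⁻ (Z=39), Se²⁻ has 36 e⁻ (Z=34), Te²⁻ has 54 e⁻ (Z=52). V⁵⁺ < Ti⁴⁺ (isoelectronic, higher Z=23 is smaller); Ti⁴⁺ < Sc³⁺ (isoelectronic, higher Z=22 is smaller); Sc³⁺ < Y³⁺ (same group, 1 shell fewer); Y³⁺ < Se²⁻ (both 36 e⁻, Z=39>34); Se²⁻ < Te²⁻ (same group, 1 shell fewer).
Ordering: V⁵⁺ < Ti⁴⁺ < Sc³⁺ < Y³⁺ < Se²⁻ < Te²⁻. The 2nd smallest is Ti⁴⁺.

Ti⁴⁺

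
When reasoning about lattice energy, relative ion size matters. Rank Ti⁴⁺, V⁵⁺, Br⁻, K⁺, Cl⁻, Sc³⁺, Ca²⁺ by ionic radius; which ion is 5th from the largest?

Sc³⁺

Tabulating Z and e⁻: V⁵⁺ has 18 e⁻ (Z=23), Ti⁴⁺ has 18 e⁻ (Z=22), Sc³⁺ has 18 e⁻ (Z=21), Ca²⁺ has 18 e⁻ (Z=20), K⁺ has 18 e⁻ (Z=19), Cl⁻ has 18 e⁻ (Z=17), Br⁻ has 36 e⁻ (Z=35). V⁵⁺ < Ti⁴⁺ (isoelectronic, higher Z=23 is smaller); Ti⁴⁺ < Sc³⁺ (isoelectronic, higher Z=22 is smaller); Sc³⁺ < Ca²⁺ (isoelectronic, higher Z=21 is smaller); Ca²⁺ < K⁺ (both 18 e⁻, Z=20>19); K⁺ < Cl⁻ (both 18 e⁻, Z=19>17); Cl⁻ < Br⁻ (same group, 1 shell fewer).
Ordering: V⁵⁺ < Ti⁴⁺ < Sc³⁺ < Ca²⁺ < K⁺ < Cl⁻ < Br⁻. The 5th largest is Sc³⁺.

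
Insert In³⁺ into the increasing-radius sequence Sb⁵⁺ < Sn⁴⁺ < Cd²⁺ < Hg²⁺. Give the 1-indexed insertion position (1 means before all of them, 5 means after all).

First list Z and electron count for each: Sb⁵⁺ (Z=51, 46 e⁻), Sn⁴⁺ (Z=50, 46 e⁻), In³⁺ (Z=49, 46 e⁻), Cd²⁺ (Z=48, 46 e⁻), Hg²⁺ (Z=80, 78 e⁻). Sb⁵⁺ < Sn⁴⁺ (both 46 e⁻, Z=51>50); Sn⁴⁺ < In³⁺ (both 46 e⁻, Z=50>49); In³⁺ < Cd²⁺ (both 46 e⁻, Z=49>48); Cd²⁺ < Hg²⁺ (same group, period 5 vs 6).
Merged order: Sb⁵⁺ < Sn⁴⁺ < In³⁺ < Cd²⁺ < Hg²⁺ — In³⁺ is number 3.

3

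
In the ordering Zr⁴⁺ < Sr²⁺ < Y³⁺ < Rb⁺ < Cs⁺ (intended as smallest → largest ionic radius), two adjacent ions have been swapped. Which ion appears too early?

Sr²⁺

Scanning neighbour by neighbour, only Sr²⁺/Y³⁺ violates a trend: both have 36 electrons but Z(Y)=39 > Z(Sr)=38, so Y³⁺ should be the smaller of the two. That makes Sr²⁺ the one sitting a position early relative to where it belongs.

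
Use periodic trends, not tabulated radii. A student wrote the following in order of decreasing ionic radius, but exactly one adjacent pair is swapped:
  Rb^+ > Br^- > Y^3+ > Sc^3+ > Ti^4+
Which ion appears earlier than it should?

The pair Rb^+, Br^- is the wrong way round — Rb^+ and Br^- share 36 electrons; the higher nuclear charge on Rb (Z=37) contracts it more, so Rb^+ < Br^-. All other adjacent pairs agree with periodic trends, so Rb^+ is the misplaced ion.

Rb^+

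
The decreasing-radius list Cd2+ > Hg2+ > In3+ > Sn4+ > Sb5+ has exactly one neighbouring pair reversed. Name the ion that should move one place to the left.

Hg2+

Scanning neighbour by neighbour, only Cd2+/Hg2+ violates a trend: Cd2+ and Hg2+ are in one column with the same charge; the lighter period-5 ion has one fewer shell and is smaller. That makes Hg2+ the one sitting a position late relative to where it belongs.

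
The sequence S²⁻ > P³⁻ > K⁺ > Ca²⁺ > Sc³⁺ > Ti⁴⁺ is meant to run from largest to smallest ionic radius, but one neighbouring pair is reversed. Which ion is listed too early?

S²⁻

The pair S²⁻, P³⁻ is the wrong way round — S²⁻ and P³⁻ share 18 electrons; the higher nuclear charge on S (Z=16) contracts it more, so S²⁻ < P³⁻. All other adjacent pairs agree with periodic trends, so S²⁻ is the misplaced ion.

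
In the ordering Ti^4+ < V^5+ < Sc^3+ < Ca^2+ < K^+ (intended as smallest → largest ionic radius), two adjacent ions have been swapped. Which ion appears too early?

Ti^4+

Check each adjacent pair. Ti^4+ and V^5+ are reversed: they are isoelectronic (18 e⁻) and V has more protons than Ti (23 vs 22), making V^5+ smaller. No other neighbouring pair contradicts the periodic trends, so Ti^4+ is the ion listed too early.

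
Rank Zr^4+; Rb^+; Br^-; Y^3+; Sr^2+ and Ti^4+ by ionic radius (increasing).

Work out protons and electrons: Ti^4+ (Z=22, 18 e⁻), Zr^4+ (Z=40, 36 e⁻), Y^3+ (Z=39, 36 e⁻), Sr^2+ (Z=38, 36 e⁻), Rb^+ (Z=37, 36 e⁻), Br^- (Z=35, 36 e⁻). Ti^4+ < Zr^4+ (same group, 1 shell fewer); Zr^4+ < Y^3+ (isoelectronic, higher Z=40 is smaller); Y^3+ < Sr^2+ (both 36 e⁻, Z=39>38); Sr^2+ < Rb^+ (isoelectronic, higher Z=38 is smaller); Rb^+ < Br^- (both 36 e⁻, Z=37>35).

Ti^4+ < Zr^4+ < Y^3+ < Sr^2+ < Rb^+ < Br^-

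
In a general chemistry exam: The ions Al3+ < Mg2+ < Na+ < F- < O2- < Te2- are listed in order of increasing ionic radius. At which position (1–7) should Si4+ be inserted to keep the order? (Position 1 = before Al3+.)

Tabulating Z and e⁻: Si4+ has 10 e⁻ (Z=14), Al3+ has 10 e⁻ (Z=13), Mg2+ has 10 e⁻ (Z=12), Na+ has 10 e⁻ (Z=11), F- has 10 e⁻ (Z=9), O2- has 10 e⁻ (Z=8), Te2- has 54 e⁻ (Z=52). Si4+ < Al3+ (both 10 e⁻, Z=14>13); Al3+ < Mg2+ (isoelectronic, higher Z=13 is smaller); Mg2+ < Na+ (isoelectronic, higher Z=12 is smaller); Na+ < F- (isoelectronic, higher Z=11 is smaller); F- < O2- (isoelectronic, higher Z=9 is smaller); O2- < Te2- (same group, period 2 vs 5).
Putting Si4+ in gives Si4+ < Al3+ < Mg2+ < Na+ < F- < O2- < Te2-; it lands at slot 1.

1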